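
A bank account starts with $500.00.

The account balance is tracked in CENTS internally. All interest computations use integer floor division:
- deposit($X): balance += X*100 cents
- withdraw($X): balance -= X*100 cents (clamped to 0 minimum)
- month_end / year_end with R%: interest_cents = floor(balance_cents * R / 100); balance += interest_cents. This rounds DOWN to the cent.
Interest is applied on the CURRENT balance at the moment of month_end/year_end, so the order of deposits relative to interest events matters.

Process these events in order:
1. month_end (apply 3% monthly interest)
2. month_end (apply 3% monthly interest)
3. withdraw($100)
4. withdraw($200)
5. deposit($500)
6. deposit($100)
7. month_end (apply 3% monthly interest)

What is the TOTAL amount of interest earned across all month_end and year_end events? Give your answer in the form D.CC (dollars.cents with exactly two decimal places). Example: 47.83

Answer: 55.36

Derivation:
After 1 (month_end (apply 3% monthly interest)): balance=$515.00 total_interest=$15.00
After 2 (month_end (apply 3% monthly interest)): balance=$530.45 total_interest=$30.45
After 3 (withdraw($100)): balance=$430.45 total_interest=$30.45
After 4 (withdraw($200)): balance=$230.45 total_interest=$30.45
After 5 (deposit($500)): balance=$730.45 total_interest=$30.45
After 6 (deposit($100)): balance=$830.45 total_interest=$30.45
After 7 (month_end (apply 3% monthly interest)): balance=$855.36 total_interest=$55.36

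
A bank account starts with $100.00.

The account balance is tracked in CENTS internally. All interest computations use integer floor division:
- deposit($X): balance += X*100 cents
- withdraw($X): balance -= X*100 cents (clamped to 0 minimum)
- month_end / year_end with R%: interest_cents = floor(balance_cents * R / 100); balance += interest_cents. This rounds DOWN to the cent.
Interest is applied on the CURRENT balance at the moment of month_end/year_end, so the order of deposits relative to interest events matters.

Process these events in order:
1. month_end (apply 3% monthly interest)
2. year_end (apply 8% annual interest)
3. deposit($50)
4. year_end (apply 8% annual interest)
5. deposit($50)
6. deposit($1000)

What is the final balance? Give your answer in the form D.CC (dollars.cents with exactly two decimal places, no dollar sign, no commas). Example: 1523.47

After 1 (month_end (apply 3% monthly interest)): balance=$103.00 total_interest=$3.00
After 2 (year_end (apply 8% annual interest)): balance=$111.24 total_interest=$11.24
After 3 (deposit($50)): balance=$161.24 total_interest=$11.24
After 4 (year_end (apply 8% annual interest)): balance=$174.13 total_interest=$24.13
After 5 (deposit($50)): balance=$224.13 total_interest=$24.13
After 6 (deposit($1000)): balance=$1224.13 total_interest=$24.13

Answer: 1224.13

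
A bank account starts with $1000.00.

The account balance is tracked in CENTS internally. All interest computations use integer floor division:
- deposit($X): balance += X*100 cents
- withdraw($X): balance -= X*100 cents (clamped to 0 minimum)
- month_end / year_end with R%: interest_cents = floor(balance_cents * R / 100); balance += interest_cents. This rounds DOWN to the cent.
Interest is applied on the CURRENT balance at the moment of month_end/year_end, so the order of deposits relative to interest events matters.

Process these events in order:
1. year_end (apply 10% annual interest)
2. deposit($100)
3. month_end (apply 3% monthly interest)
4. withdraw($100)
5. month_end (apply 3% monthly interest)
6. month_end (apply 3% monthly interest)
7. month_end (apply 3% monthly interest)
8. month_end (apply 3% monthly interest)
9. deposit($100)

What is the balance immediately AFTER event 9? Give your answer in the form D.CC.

Answer: 1378.56

Derivation:
After 1 (year_end (apply 10% annual interest)): balance=$1100.00 total_interest=$100.00
After 2 (deposit($100)): balance=$1200.00 total_interest=$100.00
After 3 (month_end (apply 3% monthly interest)): balance=$1236.00 total_interest=$136.00
After 4 (withdraw($100)): balance=$1136.00 total_interest=$136.00
After 5 (month_end (apply 3% monthly interest)): balance=$1170.08 total_interest=$170.08
After 6 (month_end (apply 3% monthly interest)): balance=$1205.18 total_interest=$205.18
After 7 (month_end (apply 3% monthly interest)): balance=$1241.33 total_interest=$241.33
After 8 (month_end (apply 3% monthly interest)): balance=$1278.56 total_interest=$278.56
After 9 (deposit($100)): balance=$1378.56 total_interest=$278.56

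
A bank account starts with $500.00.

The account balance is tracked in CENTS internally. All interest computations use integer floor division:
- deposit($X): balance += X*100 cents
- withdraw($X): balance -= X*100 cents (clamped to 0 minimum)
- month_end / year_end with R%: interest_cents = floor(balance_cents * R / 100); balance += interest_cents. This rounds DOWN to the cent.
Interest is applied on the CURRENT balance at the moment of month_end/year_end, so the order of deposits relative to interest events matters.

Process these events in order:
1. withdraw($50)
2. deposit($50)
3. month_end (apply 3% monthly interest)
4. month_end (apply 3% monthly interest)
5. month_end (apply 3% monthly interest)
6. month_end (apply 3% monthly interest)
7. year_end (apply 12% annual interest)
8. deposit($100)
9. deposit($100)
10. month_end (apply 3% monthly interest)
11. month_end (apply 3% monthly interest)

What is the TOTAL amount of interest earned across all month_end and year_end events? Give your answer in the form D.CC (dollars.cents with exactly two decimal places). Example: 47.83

After 1 (withdraw($50)): balance=$450.00 total_interest=$0.00
After 2 (deposit($50)): balance=$500.00 total_interest=$0.00
After 3 (month_end (apply 3% monthly interest)): balance=$515.00 total_interest=$15.00
After 4 (month_end (apply 3% monthly interest)): balance=$530.45 total_interest=$30.45
After 5 (month_end (apply 3% monthly interest)): balance=$546.36 total_interest=$46.36
After 6 (month_end (apply 3% monthly interest)): balance=$562.75 total_interest=$62.75
After 7 (year_end (apply 12% annual interest)): balance=$630.28 total_interest=$130.28
After 8 (deposit($100)): balance=$730.28 total_interest=$130.28
After 9 (deposit($100)): balance=$830.28 total_interest=$130.28
After 10 (month_end (apply 3% monthly interest)): balance=$855.18 total_interest=$155.18
After 11 (month_end (apply 3% monthly interest)): balance=$880.83 total_interest=$180.83

Answer: 180.83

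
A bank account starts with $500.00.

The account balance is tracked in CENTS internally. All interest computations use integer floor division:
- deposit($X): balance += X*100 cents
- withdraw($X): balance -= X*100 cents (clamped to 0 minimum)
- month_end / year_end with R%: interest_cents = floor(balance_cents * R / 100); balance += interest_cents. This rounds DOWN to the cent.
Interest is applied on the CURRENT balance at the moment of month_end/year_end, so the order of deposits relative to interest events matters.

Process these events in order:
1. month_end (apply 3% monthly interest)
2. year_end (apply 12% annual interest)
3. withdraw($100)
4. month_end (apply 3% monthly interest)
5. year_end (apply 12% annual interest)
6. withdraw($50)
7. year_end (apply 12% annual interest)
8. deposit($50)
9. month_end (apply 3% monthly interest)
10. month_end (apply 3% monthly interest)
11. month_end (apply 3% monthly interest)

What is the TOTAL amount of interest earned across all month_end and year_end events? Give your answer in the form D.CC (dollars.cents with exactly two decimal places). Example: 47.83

Answer: 266.58

Derivation:
After 1 (month_end (apply 3% monthly interest)): balance=$515.00 total_interest=$15.00
After 2 (year_end (apply 12% annual interest)): balance=$576.80 total_interest=$76.80
After 3 (withdraw($100)): balance=$476.80 total_interest=$76.80
After 4 (month_end (apply 3% monthly interest)): balance=$491.10 total_interest=$91.10
After 5 (year_end (apply 12% annual interest)): balance=$550.03 total_interest=$150.03
After 6 (withdraw($50)): balance=$500.03 total_interest=$150.03
After 7 (year_end (apply 12% annual interest)): balance=$560.03 total_interest=$210.03
After 8 (deposit($50)): balance=$610.03 total_interest=$210.03
After 9 (month_end (apply 3% monthly interest)): balance=$628.33 total_interest=$228.33
After 10 (month_end (apply 3% monthly interest)): balance=$647.17 total_interest=$247.17
After 11 (month_end (apply 3% monthly interest)): balance=$666.58 total_interest=$266.58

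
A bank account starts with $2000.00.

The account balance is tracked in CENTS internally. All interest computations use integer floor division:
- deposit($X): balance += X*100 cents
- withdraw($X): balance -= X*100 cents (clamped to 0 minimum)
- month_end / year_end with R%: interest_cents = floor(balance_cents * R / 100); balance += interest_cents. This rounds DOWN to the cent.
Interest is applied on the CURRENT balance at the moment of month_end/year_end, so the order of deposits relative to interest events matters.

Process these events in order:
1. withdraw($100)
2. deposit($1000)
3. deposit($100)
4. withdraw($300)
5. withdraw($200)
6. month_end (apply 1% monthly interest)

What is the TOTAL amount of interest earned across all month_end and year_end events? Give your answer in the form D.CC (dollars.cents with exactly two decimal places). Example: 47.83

Answer: 25.00

Derivation:
After 1 (withdraw($100)): balance=$1900.00 total_interest=$0.00
After 2 (deposit($1000)): balance=$2900.00 total_interest=$0.00
After 3 (deposit($100)): balance=$3000.00 total_interest=$0.00
After 4 (withdraw($300)): balance=$2700.00 total_interest=$0.00
After 5 (withdraw($200)): balance=$2500.00 total_interest=$0.00
After 6 (month_end (apply 1% monthly interest)): balance=$2525.00 total_interest=$25.00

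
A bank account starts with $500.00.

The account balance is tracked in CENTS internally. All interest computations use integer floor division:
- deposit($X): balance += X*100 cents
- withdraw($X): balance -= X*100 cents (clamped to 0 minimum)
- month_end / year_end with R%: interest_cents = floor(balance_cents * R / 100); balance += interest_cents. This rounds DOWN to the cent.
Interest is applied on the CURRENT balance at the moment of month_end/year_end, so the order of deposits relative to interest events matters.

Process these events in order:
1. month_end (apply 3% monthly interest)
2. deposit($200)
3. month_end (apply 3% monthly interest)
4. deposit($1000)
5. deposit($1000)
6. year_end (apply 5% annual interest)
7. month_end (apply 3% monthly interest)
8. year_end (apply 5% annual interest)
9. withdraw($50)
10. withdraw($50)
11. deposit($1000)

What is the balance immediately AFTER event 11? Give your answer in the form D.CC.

After 1 (month_end (apply 3% monthly interest)): balance=$515.00 total_interest=$15.00
After 2 (deposit($200)): balance=$715.00 total_interest=$15.00
After 3 (month_end (apply 3% monthly interest)): balance=$736.45 total_interest=$36.45
After 4 (deposit($1000)): balance=$1736.45 total_interest=$36.45
After 5 (deposit($1000)): balance=$2736.45 total_interest=$36.45
After 6 (year_end (apply 5% annual interest)): balance=$2873.27 total_interest=$173.27
After 7 (month_end (apply 3% monthly interest)): balance=$2959.46 total_interest=$259.46
After 8 (year_end (apply 5% annual interest)): balance=$3107.43 total_interest=$407.43
After 9 (withdraw($50)): balance=$3057.43 total_interest=$407.43
After 10 (withdraw($50)): balance=$3007.43 total_interest=$407.43
After 11 (deposit($1000)): balance=$4007.43 total_interest=$407.43

Answer: 4007.43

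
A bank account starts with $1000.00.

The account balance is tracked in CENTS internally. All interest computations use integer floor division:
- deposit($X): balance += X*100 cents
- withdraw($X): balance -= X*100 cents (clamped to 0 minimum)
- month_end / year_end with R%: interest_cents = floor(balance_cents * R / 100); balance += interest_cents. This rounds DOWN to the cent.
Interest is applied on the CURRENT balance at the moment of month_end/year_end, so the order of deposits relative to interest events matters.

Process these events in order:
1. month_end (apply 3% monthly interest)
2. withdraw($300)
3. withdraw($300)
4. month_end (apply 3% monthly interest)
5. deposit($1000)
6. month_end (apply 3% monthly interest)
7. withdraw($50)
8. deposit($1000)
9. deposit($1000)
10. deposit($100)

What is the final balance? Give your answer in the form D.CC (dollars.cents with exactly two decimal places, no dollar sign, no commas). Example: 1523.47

After 1 (month_end (apply 3% monthly interest)): balance=$1030.00 total_interest=$30.00
After 2 (withdraw($300)): balance=$730.00 total_interest=$30.00
After 3 (withdraw($300)): balance=$430.00 total_interest=$30.00
After 4 (month_end (apply 3% monthly interest)): balance=$442.90 total_interest=$42.90
After 5 (deposit($1000)): balance=$1442.90 total_interest=$42.90
After 6 (month_end (apply 3% monthly interest)): balance=$1486.18 total_interest=$86.18
After 7 (withdraw($50)): balance=$1436.18 total_interest=$86.18
After 8 (deposit($1000)): balance=$2436.18 total_interest=$86.18
After 9 (deposit($1000)): balance=$3436.18 total_interest=$86.18
After 10 (deposit($100)): balance=$3536.18 total_interest=$86.18

Answer: 3536.18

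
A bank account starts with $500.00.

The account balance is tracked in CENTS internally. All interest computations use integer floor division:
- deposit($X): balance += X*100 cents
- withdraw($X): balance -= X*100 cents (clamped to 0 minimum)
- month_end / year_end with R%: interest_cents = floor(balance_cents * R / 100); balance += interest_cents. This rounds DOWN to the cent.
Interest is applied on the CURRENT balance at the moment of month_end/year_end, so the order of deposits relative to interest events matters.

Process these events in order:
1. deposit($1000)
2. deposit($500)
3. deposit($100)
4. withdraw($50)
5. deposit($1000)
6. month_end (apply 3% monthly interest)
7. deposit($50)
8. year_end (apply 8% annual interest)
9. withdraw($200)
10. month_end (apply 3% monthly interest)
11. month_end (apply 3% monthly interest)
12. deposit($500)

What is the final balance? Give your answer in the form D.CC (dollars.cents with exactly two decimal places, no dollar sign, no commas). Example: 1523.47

After 1 (deposit($1000)): balance=$1500.00 total_interest=$0.00
After 2 (deposit($500)): balance=$2000.00 total_interest=$0.00
After 3 (deposit($100)): balance=$2100.00 total_interest=$0.00
After 4 (withdraw($50)): balance=$2050.00 total_interest=$0.00
After 5 (deposit($1000)): balance=$3050.00 total_interest=$0.00
After 6 (month_end (apply 3% monthly interest)): balance=$3141.50 total_interest=$91.50
After 7 (deposit($50)): balance=$3191.50 total_interest=$91.50
After 8 (year_end (apply 8% annual interest)): balance=$3446.82 total_interest=$346.82
After 9 (withdraw($200)): balance=$3246.82 total_interest=$346.82
After 10 (month_end (apply 3% monthly interest)): balance=$3344.22 total_interest=$444.22
After 11 (month_end (apply 3% monthly interest)): balance=$3444.54 total_interest=$544.54
After 12 (deposit($500)): balance=$3944.54 total_interest=$544.54

Answer: 3944.54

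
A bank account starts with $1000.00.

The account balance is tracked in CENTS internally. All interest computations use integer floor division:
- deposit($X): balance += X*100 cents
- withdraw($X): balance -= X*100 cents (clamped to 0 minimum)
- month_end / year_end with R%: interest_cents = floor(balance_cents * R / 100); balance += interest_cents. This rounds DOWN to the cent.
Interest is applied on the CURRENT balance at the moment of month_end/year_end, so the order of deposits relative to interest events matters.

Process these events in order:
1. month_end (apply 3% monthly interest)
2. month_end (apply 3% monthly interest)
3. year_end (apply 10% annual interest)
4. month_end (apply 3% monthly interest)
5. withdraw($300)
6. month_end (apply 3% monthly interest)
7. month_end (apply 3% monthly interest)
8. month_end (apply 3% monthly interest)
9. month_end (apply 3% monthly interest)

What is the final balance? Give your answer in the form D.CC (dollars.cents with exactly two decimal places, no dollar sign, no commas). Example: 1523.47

Answer: 1015.17

Derivation:
After 1 (month_end (apply 3% monthly interest)): balance=$1030.00 total_interest=$30.00
After 2 (month_end (apply 3% monthly interest)): balance=$1060.90 total_interest=$60.90
After 3 (year_end (apply 10% annual interest)): balance=$1166.99 total_interest=$166.99
After 4 (month_end (apply 3% monthly interest)): balance=$1201.99 total_interest=$201.99
After 5 (withdraw($300)): balance=$901.99 total_interest=$201.99
After 6 (month_end (apply 3% monthly interest)): balance=$929.04 total_interest=$229.04
After 7 (month_end (apply 3% monthly interest)): balance=$956.91 total_interest=$256.91
After 8 (month_end (apply 3% monthly interest)): balance=$985.61 total_interest=$285.61
After 9 (month_end (apply 3% monthly interest)): balance=$1015.17 total_interest=$315.17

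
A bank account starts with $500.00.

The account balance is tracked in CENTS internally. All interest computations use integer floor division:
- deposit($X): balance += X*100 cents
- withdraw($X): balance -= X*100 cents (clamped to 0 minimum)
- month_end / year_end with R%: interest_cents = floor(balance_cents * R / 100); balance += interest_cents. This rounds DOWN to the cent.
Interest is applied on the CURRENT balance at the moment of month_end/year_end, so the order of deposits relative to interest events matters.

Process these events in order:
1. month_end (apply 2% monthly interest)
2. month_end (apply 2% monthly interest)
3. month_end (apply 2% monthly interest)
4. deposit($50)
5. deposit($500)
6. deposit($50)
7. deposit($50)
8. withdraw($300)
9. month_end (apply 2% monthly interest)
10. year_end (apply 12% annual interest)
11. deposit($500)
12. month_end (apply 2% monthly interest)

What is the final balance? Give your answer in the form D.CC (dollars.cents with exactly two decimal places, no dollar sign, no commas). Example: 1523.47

Answer: 1536.10

Derivation:
After 1 (month_end (apply 2% monthly interest)): balance=$510.00 total_interest=$10.00
After 2 (month_end (apply 2% monthly interest)): balance=$520.20 total_interest=$20.20
After 3 (month_end (apply 2% monthly interest)): balance=$530.60 total_interest=$30.60
After 4 (deposit($50)): balance=$580.60 total_interest=$30.60
After 5 (deposit($500)): balance=$1080.60 total_interest=$30.60
After 6 (deposit($50)): balance=$1130.60 total_interest=$30.60
After 7 (deposit($50)): balance=$1180.60 total_interest=$30.60
After 8 (withdraw($300)): balance=$880.60 total_interest=$30.60
After 9 (month_end (apply 2% monthly interest)): balance=$898.21 total_interest=$48.21
After 10 (year_end (apply 12% annual interest)): balance=$1005.99 total_interest=$155.99
After 11 (deposit($500)): balance=$1505.99 total_interest=$155.99
After 12 (month_end (apply 2% monthly interest)): balance=$1536.10 total_interest=$186.10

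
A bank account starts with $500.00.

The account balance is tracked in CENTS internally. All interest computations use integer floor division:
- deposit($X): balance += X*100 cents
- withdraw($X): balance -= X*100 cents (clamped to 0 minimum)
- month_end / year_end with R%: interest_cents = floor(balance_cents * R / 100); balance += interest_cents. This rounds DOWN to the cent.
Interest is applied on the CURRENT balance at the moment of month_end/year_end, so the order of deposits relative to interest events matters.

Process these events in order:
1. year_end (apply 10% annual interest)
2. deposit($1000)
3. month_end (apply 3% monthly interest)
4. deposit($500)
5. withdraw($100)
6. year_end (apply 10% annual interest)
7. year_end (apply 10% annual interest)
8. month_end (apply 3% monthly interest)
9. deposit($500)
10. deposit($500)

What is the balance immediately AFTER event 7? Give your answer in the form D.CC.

Answer: 2415.76

Derivation:
After 1 (year_end (apply 10% annual interest)): balance=$550.00 total_interest=$50.00
After 2 (deposit($1000)): balance=$1550.00 total_interest=$50.00
After 3 (month_end (apply 3% monthly interest)): balance=$1596.50 total_interest=$96.50
After 4 (deposit($500)): balance=$2096.50 total_interest=$96.50
After 5 (withdraw($100)): balance=$1996.50 total_interest=$96.50
After 6 (year_end (apply 10% annual interest)): balance=$2196.15 total_interest=$296.15
After 7 (year_end (apply 10% annual interest)): balance=$2415.76 total_interest=$515.76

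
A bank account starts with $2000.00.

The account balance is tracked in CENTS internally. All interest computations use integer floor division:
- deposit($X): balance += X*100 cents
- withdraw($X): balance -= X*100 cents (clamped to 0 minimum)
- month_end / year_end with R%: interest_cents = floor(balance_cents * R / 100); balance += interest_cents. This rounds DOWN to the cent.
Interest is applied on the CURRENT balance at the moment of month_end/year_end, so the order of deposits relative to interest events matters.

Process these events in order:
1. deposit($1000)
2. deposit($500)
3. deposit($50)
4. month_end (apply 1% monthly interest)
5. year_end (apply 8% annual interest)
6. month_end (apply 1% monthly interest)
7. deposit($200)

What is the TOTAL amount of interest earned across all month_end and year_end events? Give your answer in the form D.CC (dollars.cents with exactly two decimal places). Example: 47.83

After 1 (deposit($1000)): balance=$3000.00 total_interest=$0.00
After 2 (deposit($500)): balance=$3500.00 total_interest=$0.00
After 3 (deposit($50)): balance=$3550.00 total_interest=$0.00
After 4 (month_end (apply 1% monthly interest)): balance=$3585.50 total_interest=$35.50
After 5 (year_end (apply 8% annual interest)): balance=$3872.34 total_interest=$322.34
After 6 (month_end (apply 1% monthly interest)): balance=$3911.06 total_interest=$361.06
After 7 (deposit($200)): balance=$4111.06 total_interest=$361.06

Answer: 361.06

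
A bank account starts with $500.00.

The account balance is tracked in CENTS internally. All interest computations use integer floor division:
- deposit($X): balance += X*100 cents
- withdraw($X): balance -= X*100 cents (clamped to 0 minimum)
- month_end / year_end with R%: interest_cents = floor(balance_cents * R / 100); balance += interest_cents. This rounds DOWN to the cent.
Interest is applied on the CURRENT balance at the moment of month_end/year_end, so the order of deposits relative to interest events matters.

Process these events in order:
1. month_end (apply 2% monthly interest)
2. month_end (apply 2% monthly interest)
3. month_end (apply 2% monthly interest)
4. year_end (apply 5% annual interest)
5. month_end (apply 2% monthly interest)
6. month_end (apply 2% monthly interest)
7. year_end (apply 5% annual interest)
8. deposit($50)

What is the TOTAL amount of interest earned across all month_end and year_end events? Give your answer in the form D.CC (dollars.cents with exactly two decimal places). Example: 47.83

Answer: 108.61

Derivation:
After 1 (month_end (apply 2% monthly interest)): balance=$510.00 total_interest=$10.00
After 2 (month_end (apply 2% monthly interest)): balance=$520.20 total_interest=$20.20
After 3 (month_end (apply 2% monthly interest)): balance=$530.60 total_interest=$30.60
After 4 (year_end (apply 5% annual interest)): balance=$557.13 total_interest=$57.13
After 5 (month_end (apply 2% monthly interest)): balance=$568.27 total_interest=$68.27
After 6 (month_end (apply 2% monthly interest)): balance=$579.63 total_interest=$79.63
After 7 (year_end (apply 5% annual interest)): balance=$608.61 total_interest=$108.61
After 8 (deposit($50)): balance=$658.61 total_interest=$108.61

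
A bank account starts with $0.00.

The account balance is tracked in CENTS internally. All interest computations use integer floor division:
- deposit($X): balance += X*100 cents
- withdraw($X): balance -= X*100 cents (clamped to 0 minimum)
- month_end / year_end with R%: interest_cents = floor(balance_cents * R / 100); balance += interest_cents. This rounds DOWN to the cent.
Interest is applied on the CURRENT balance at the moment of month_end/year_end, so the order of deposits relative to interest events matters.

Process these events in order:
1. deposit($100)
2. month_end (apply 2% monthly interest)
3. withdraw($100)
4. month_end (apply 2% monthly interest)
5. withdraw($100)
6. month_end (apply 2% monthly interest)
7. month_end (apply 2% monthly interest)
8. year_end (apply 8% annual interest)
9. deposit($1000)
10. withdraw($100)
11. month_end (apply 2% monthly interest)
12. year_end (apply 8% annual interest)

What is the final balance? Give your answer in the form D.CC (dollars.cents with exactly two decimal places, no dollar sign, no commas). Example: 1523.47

After 1 (deposit($100)): balance=$100.00 total_interest=$0.00
After 2 (month_end (apply 2% monthly interest)): balance=$102.00 total_interest=$2.00
After 3 (withdraw($100)): balance=$2.00 total_interest=$2.00
After 4 (month_end (apply 2% monthly interest)): balance=$2.04 total_interest=$2.04
After 5 (withdraw($100)): balance=$0.00 total_interest=$2.04
After 6 (month_end (apply 2% monthly interest)): balance=$0.00 total_interest=$2.04
After 7 (month_end (apply 2% monthly interest)): balance=$0.00 total_interest=$2.04
After 8 (year_end (apply 8% annual interest)): balance=$0.00 total_interest=$2.04
After 9 (deposit($1000)): balance=$1000.00 total_interest=$2.04
After 10 (withdraw($100)): balance=$900.00 total_interest=$2.04
After 11 (month_end (apply 2% monthly interest)): balance=$918.00 total_interest=$20.04
After 12 (year_end (apply 8% annual interest)): balance=$991.44 total_interest=$93.48

Answer: 991.44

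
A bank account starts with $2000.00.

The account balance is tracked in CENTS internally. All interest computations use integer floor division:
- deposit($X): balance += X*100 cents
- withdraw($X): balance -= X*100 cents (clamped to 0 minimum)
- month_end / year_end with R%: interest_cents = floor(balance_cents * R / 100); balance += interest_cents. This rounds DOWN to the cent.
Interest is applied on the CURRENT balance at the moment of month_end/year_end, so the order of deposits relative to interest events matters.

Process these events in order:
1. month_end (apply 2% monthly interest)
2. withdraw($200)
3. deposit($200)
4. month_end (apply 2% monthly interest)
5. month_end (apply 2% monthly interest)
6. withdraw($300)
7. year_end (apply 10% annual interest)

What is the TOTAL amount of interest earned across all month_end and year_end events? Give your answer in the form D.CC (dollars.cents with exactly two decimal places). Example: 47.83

After 1 (month_end (apply 2% monthly interest)): balance=$2040.00 total_interest=$40.00
After 2 (withdraw($200)): balance=$1840.00 total_interest=$40.00
After 3 (deposit($200)): balance=$2040.00 total_interest=$40.00
After 4 (month_end (apply 2% monthly interest)): balance=$2080.80 total_interest=$80.80
After 5 (month_end (apply 2% monthly interest)): balance=$2122.41 total_interest=$122.41
After 6 (withdraw($300)): balance=$1822.41 total_interest=$122.41
After 7 (year_end (apply 10% annual interest)): balance=$2004.65 total_interest=$304.65

Answer: 304.65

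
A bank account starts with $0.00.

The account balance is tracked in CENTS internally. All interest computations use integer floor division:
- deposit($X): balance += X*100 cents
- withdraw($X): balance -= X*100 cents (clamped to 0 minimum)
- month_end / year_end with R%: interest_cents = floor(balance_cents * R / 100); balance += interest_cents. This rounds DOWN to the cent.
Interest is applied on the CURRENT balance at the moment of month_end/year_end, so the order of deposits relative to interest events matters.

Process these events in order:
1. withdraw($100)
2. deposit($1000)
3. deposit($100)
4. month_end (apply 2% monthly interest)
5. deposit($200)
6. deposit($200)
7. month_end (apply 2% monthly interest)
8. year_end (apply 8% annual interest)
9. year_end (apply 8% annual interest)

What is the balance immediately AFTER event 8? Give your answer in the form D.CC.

Answer: 1676.63

Derivation:
After 1 (withdraw($100)): balance=$0.00 total_interest=$0.00
After 2 (deposit($1000)): balance=$1000.00 total_interest=$0.00
After 3 (deposit($100)): balance=$1100.00 total_interest=$0.00
After 4 (month_end (apply 2% monthly interest)): balance=$1122.00 total_interest=$22.00
After 5 (deposit($200)): balance=$1322.00 total_interest=$22.00
After 6 (deposit($200)): balance=$1522.00 total_interest=$22.00
After 7 (month_end (apply 2% monthly interest)): balance=$1552.44 total_interest=$52.44
After 8 (year_end (apply 8% annual interest)): balance=$1676.63 total_interest=$176.63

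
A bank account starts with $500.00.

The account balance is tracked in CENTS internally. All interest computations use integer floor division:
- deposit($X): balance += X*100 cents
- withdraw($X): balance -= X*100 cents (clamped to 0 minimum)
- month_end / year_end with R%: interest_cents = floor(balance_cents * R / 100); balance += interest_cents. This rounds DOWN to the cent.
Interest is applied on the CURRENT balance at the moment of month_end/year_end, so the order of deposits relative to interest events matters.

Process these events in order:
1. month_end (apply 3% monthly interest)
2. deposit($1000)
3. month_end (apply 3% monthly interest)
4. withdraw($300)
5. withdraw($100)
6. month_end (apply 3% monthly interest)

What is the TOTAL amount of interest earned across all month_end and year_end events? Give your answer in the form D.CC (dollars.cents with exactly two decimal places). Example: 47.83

After 1 (month_end (apply 3% monthly interest)): balance=$515.00 total_interest=$15.00
After 2 (deposit($1000)): balance=$1515.00 total_interest=$15.00
After 3 (month_end (apply 3% monthly interest)): balance=$1560.45 total_interest=$60.45
After 4 (withdraw($300)): balance=$1260.45 total_interest=$60.45
After 5 (withdraw($100)): balance=$1160.45 total_interest=$60.45
After 6 (month_end (apply 3% monthly interest)): balance=$1195.26 total_interest=$95.26

Answer: 95.26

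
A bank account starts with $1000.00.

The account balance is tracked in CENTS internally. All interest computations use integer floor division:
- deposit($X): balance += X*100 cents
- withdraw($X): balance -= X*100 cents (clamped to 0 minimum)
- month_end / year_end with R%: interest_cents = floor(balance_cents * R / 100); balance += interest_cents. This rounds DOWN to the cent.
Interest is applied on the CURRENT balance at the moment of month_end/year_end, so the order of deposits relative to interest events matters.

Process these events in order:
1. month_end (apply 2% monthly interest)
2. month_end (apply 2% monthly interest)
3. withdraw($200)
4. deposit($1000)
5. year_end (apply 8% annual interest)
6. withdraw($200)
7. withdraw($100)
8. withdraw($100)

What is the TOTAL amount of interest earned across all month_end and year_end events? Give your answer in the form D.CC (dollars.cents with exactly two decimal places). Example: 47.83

Answer: 187.63

Derivation:
After 1 (month_end (apply 2% monthly interest)): balance=$1020.00 total_interest=$20.00
After 2 (month_end (apply 2% monthly interest)): balance=$1040.40 total_interest=$40.40
After 3 (withdraw($200)): balance=$840.40 total_interest=$40.40
After 4 (deposit($1000)): balance=$1840.40 total_interest=$40.40
After 5 (year_end (apply 8% annual interest)): balance=$1987.63 total_interest=$187.63
After 6 (withdraw($200)): balance=$1787.63 total_interest=$187.63
After 7 (withdraw($100)): balance=$1687.63 total_interest=$187.63
After 8 (withdraw($100)): balance=$1587.63 total_interest=$187.63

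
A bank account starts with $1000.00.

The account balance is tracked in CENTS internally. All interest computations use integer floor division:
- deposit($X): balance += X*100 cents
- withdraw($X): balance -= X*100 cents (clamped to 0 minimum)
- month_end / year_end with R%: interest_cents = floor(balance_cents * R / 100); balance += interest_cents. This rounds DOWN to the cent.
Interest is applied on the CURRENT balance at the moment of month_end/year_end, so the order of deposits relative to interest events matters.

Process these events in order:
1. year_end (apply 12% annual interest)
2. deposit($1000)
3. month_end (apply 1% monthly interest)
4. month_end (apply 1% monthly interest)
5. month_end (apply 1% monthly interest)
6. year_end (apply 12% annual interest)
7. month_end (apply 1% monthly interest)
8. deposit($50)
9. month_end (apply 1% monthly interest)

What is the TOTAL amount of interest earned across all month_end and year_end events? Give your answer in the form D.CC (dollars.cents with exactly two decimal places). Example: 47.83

Answer: 495.99

Derivation:
After 1 (year_end (apply 12% annual interest)): balance=$1120.00 total_interest=$120.00
After 2 (deposit($1000)): balance=$2120.00 total_interest=$120.00
After 3 (month_end (apply 1% monthly interest)): balance=$2141.20 total_interest=$141.20
After 4 (month_end (apply 1% monthly interest)): balance=$2162.61 total_interest=$162.61
After 5 (month_end (apply 1% monthly interest)): balance=$2184.23 total_interest=$184.23
After 6 (year_end (apply 12% annual interest)): balance=$2446.33 total_interest=$446.33
After 7 (month_end (apply 1% monthly interest)): balance=$2470.79 total_interest=$470.79
After 8 (deposit($50)): balance=$2520.79 total_interest=$470.79
After 9 (month_end (apply 1% monthly interest)): balance=$2545.99 total_interest=$495.99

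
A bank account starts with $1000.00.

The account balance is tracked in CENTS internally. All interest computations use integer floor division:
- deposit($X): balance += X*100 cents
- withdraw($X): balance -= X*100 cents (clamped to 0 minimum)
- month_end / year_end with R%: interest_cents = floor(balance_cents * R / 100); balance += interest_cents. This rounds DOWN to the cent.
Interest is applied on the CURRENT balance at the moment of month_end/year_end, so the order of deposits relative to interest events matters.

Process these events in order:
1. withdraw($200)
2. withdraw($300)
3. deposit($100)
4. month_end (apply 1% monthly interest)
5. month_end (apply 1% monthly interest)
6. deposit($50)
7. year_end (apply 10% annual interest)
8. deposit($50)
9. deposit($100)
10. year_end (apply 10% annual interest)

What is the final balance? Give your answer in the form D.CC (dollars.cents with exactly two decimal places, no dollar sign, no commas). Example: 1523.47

After 1 (withdraw($200)): balance=$800.00 total_interest=$0.00
After 2 (withdraw($300)): balance=$500.00 total_interest=$0.00
After 3 (deposit($100)): balance=$600.00 total_interest=$0.00
After 4 (month_end (apply 1% monthly interest)): balance=$606.00 total_interest=$6.00
After 5 (month_end (apply 1% monthly interest)): balance=$612.06 total_interest=$12.06
After 6 (deposit($50)): balance=$662.06 total_interest=$12.06
After 7 (year_end (apply 10% annual interest)): balance=$728.26 total_interest=$78.26
After 8 (deposit($50)): balance=$778.26 total_interest=$78.26
After 9 (deposit($100)): balance=$878.26 total_interest=$78.26
After 10 (year_end (apply 10% annual interest)): balance=$966.08 total_interest=$166.08

Answer: 966.08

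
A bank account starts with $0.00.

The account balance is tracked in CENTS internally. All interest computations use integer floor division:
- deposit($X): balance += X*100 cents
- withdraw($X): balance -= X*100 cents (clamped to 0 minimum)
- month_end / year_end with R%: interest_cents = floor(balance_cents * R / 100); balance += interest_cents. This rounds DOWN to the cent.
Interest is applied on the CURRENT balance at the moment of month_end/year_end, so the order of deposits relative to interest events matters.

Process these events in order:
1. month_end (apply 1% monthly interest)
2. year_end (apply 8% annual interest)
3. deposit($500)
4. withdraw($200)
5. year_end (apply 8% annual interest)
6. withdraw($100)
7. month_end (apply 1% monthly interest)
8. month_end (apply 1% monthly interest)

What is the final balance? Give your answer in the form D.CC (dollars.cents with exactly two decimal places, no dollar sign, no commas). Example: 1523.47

After 1 (month_end (apply 1% monthly interest)): balance=$0.00 total_interest=$0.00
After 2 (year_end (apply 8% annual interest)): balance=$0.00 total_interest=$0.00
After 3 (deposit($500)): balance=$500.00 total_interest=$0.00
After 4 (withdraw($200)): balance=$300.00 total_interest=$0.00
After 5 (year_end (apply 8% annual interest)): balance=$324.00 total_interest=$24.00
After 6 (withdraw($100)): balance=$224.00 total_interest=$24.00
After 7 (month_end (apply 1% monthly interest)): balance=$226.24 total_interest=$26.24
After 8 (month_end (apply 1% monthly interest)): balance=$228.50 total_interest=$28.50

Answer: 228.50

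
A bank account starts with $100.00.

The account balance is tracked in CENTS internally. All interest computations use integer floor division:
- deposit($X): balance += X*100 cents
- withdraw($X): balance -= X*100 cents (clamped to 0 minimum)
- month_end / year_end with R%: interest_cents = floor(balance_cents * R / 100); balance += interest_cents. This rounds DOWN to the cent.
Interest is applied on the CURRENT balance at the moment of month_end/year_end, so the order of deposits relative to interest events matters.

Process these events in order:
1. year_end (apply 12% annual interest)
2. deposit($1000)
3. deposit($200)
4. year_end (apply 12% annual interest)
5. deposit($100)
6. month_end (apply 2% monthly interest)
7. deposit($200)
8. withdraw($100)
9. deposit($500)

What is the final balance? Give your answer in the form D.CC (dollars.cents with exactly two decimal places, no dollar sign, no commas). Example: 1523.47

After 1 (year_end (apply 12% annual interest)): balance=$112.00 total_interest=$12.00
After 2 (deposit($1000)): balance=$1112.00 total_interest=$12.00
After 3 (deposit($200)): balance=$1312.00 total_interest=$12.00
After 4 (year_end (apply 12% annual interest)): balance=$1469.44 total_interest=$169.44
After 5 (deposit($100)): balance=$1569.44 total_interest=$169.44
After 6 (month_end (apply 2% monthly interest)): balance=$1600.82 total_interest=$200.82
After 7 (deposit($200)): balance=$1800.82 total_interest=$200.82
After 8 (withdraw($100)): balance=$1700.82 total_interest=$200.82
After 9 (deposit($500)): balance=$2200.82 total_interest=$200.82

Answer: 2200.82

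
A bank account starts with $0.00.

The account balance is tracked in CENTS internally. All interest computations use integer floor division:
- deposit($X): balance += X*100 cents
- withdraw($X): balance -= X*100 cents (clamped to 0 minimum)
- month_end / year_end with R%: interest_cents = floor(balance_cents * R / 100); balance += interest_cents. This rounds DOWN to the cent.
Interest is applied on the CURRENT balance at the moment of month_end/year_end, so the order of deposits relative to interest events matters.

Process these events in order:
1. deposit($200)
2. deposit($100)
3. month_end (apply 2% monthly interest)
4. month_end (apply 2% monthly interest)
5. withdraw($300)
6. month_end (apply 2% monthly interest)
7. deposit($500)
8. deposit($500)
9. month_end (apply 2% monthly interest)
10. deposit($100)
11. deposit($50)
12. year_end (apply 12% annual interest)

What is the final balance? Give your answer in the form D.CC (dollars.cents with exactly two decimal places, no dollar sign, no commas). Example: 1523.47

After 1 (deposit($200)): balance=$200.00 total_interest=$0.00
After 2 (deposit($100)): balance=$300.00 total_interest=$0.00
After 3 (month_end (apply 2% monthly interest)): balance=$306.00 total_interest=$6.00
After 4 (month_end (apply 2% monthly interest)): balance=$312.12 total_interest=$12.12
After 5 (withdraw($300)): balance=$12.12 total_interest=$12.12
After 6 (month_end (apply 2% monthly interest)): balance=$12.36 total_interest=$12.36
After 7 (deposit($500)): balance=$512.36 total_interest=$12.36
After 8 (deposit($500)): balance=$1012.36 total_interest=$12.36
After 9 (month_end (apply 2% monthly interest)): balance=$1032.60 total_interest=$32.60
After 10 (deposit($100)): balance=$1132.60 total_interest=$32.60
After 11 (deposit($50)): balance=$1182.60 total_interest=$32.60
After 12 (year_end (apply 12% annual interest)): balance=$1324.51 total_interest=$174.51

Answer: 1324.51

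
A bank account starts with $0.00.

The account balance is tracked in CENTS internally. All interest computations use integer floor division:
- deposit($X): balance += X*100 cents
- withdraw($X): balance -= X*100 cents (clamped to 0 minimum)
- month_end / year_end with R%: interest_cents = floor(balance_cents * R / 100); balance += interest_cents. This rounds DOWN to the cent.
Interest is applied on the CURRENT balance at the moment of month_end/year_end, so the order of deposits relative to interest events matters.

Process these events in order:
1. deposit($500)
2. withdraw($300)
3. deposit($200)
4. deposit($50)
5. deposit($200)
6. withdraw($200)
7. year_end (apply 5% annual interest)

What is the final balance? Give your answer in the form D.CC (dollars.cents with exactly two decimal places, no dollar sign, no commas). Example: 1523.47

Answer: 472.50

Derivation:
After 1 (deposit($500)): balance=$500.00 total_interest=$0.00
After 2 (withdraw($300)): balance=$200.00 total_interest=$0.00
After 3 (deposit($200)): balance=$400.00 total_interest=$0.00
After 4 (deposit($50)): balance=$450.00 total_interest=$0.00
After 5 (deposit($200)): balance=$650.00 total_interest=$0.00
After 6 (withdraw($200)): balance=$450.00 total_interest=$0.00
After 7 (year_end (apply 5% annual interest)): balance=$472.50 total_interest=$22.50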